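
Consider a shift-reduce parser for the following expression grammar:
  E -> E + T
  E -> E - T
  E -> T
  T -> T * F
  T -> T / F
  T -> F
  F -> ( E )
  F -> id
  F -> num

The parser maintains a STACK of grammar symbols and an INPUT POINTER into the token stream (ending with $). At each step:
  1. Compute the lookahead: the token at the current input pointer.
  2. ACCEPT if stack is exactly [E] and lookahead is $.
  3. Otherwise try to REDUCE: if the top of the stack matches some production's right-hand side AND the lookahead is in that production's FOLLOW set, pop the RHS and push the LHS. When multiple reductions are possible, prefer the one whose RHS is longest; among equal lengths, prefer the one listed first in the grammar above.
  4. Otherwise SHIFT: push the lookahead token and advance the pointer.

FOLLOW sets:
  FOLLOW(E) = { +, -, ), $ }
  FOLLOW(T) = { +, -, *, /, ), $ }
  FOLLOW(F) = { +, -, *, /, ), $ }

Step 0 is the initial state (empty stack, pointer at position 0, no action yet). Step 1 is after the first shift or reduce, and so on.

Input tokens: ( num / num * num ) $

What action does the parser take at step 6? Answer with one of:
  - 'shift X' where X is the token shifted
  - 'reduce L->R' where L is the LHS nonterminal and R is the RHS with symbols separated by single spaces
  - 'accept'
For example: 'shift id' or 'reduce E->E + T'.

Step 1: shift (. Stack=[(] ptr=1 lookahead=num remaining=[num / num * num ) $]
Step 2: shift num. Stack=[( num] ptr=2 lookahead=/ remaining=[/ num * num ) $]
Step 3: reduce F->num. Stack=[( F] ptr=2 lookahead=/ remaining=[/ num * num ) $]
Step 4: reduce T->F. Stack=[( T] ptr=2 lookahead=/ remaining=[/ num * num ) $]
Step 5: shift /. Stack=[( T /] ptr=3 lookahead=num remaining=[num * num ) $]
Step 6: shift num. Stack=[( T / num] ptr=4 lookahead=* remaining=[* num ) $]

Answer: shift num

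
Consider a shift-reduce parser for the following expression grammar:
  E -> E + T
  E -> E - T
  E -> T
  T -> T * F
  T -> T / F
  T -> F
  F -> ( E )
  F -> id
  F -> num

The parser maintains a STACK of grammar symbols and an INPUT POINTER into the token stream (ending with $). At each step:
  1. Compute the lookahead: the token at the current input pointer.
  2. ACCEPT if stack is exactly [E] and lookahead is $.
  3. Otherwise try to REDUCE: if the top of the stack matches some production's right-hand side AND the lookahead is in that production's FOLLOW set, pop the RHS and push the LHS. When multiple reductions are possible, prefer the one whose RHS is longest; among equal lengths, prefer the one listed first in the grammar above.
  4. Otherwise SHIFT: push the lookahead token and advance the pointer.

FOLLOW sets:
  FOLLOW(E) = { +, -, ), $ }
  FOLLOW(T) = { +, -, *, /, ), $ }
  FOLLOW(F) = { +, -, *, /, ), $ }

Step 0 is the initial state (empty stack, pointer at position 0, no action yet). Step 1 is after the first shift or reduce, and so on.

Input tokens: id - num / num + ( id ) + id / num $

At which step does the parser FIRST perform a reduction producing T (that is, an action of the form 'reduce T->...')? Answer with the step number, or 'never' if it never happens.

Answer: 3

Derivation:
Step 1: shift id. Stack=[id] ptr=1 lookahead=- remaining=[- num / num + ( id ) + id / num $]
Step 2: reduce F->id. Stack=[F] ptr=1 lookahead=- remaining=[- num / num + ( id ) + id / num $]
Step 3: reduce T->F. Stack=[T] ptr=1 lookahead=- remaining=[- num / num + ( id ) + id / num $]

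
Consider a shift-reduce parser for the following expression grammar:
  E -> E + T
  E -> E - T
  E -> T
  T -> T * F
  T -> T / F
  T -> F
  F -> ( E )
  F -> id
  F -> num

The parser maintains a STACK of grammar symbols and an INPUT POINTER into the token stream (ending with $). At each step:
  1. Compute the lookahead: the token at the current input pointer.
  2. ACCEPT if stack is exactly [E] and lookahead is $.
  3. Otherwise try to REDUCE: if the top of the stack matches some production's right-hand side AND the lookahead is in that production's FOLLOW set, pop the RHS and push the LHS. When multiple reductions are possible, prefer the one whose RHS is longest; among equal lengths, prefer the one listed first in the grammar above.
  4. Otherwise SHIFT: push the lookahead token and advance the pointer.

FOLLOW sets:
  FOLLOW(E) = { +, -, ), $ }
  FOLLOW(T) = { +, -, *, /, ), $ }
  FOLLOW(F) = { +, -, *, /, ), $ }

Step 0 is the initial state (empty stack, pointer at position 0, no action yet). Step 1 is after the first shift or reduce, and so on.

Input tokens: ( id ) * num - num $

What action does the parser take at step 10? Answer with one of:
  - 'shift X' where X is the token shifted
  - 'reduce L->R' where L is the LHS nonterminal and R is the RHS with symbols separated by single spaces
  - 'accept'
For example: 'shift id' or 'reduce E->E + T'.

Answer: shift num

Derivation:
Step 1: shift (. Stack=[(] ptr=1 lookahead=id remaining=[id ) * num - num $]
Step 2: shift id. Stack=[( id] ptr=2 lookahead=) remaining=[) * num - num $]
Step 3: reduce F->id. Stack=[( F] ptr=2 lookahead=) remaining=[) * num - num $]
Step 4: reduce T->F. Stack=[( T] ptr=2 lookahead=) remaining=[) * num - num $]
Step 5: reduce E->T. Stack=[( E] ptr=2 lookahead=) remaining=[) * num - num $]
Step 6: shift ). Stack=[( E )] ptr=3 lookahead=* remaining=[* num - num $]
Step 7: reduce F->( E ). Stack=[F] ptr=3 lookahead=* remaining=[* num - num $]
Step 8: reduce T->F. Stack=[T] ptr=3 lookahead=* remaining=[* num - num $]
Step 9: shift *. Stack=[T *] ptr=4 lookahead=num remaining=[num - num $]
Step 10: shift num. Stack=[T * num] ptr=5 lookahead=- remaining=[- num $]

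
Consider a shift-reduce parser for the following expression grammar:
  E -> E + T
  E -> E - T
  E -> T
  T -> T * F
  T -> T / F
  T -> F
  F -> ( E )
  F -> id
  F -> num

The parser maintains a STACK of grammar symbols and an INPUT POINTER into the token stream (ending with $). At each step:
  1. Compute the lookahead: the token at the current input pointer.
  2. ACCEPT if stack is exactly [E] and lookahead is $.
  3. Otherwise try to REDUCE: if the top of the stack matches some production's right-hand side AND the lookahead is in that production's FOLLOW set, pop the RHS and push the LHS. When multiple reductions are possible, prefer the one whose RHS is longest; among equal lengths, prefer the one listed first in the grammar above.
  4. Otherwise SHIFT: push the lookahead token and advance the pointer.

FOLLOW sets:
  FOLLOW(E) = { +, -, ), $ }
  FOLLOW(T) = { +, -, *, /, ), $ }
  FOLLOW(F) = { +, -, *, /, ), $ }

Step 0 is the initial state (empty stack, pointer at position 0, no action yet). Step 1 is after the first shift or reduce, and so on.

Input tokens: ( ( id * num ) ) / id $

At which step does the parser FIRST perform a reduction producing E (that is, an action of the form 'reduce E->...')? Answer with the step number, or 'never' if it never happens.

Answer: 10

Derivation:
Step 1: shift (. Stack=[(] ptr=1 lookahead=( remaining=[( id * num ) ) / id $]
Step 2: shift (. Stack=[( (] ptr=2 lookahead=id remaining=[id * num ) ) / id $]
Step 3: shift id. Stack=[( ( id] ptr=3 lookahead=* remaining=[* num ) ) / id $]
Step 4: reduce F->id. Stack=[( ( F] ptr=3 lookahead=* remaining=[* num ) ) / id $]
Step 5: reduce T->F. Stack=[( ( T] ptr=3 lookahead=* remaining=[* num ) ) / id $]
Step 6: shift *. Stack=[( ( T *] ptr=4 lookahead=num remaining=[num ) ) / id $]
Step 7: shift num. Stack=[( ( T * num] ptr=5 lookahead=) remaining=[) ) / id $]
Step 8: reduce F->num. Stack=[( ( T * F] ptr=5 lookahead=) remaining=[) ) / id $]
Step 9: reduce T->T * F. Stack=[( ( T] ptr=5 lookahead=) remaining=[) ) / id $]
Step 10: reduce E->T. Stack=[( ( E] ptr=5 lookahead=) remaining=[) ) / id $]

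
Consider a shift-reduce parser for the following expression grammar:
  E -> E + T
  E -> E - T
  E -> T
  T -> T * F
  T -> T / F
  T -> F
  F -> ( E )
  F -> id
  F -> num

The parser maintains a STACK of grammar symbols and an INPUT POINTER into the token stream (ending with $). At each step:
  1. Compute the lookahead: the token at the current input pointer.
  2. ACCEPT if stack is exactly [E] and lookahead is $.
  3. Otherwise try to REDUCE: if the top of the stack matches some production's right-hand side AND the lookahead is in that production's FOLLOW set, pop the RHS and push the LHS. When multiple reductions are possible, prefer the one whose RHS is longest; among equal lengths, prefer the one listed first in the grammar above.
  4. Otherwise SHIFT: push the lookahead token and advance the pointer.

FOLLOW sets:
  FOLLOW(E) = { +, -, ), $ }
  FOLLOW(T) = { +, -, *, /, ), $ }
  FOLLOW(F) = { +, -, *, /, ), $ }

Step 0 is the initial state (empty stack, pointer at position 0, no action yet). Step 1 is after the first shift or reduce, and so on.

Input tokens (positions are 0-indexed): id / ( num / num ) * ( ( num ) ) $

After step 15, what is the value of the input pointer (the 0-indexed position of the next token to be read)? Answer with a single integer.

Answer: 7

Derivation:
Step 1: shift id. Stack=[id] ptr=1 lookahead=/ remaining=[/ ( num / num ) * ( ( num ) ) $]
Step 2: reduce F->id. Stack=[F] ptr=1 lookahead=/ remaining=[/ ( num / num ) * ( ( num ) ) $]
Step 3: reduce T->F. Stack=[T] ptr=1 lookahead=/ remaining=[/ ( num / num ) * ( ( num ) ) $]
Step 4: shift /. Stack=[T /] ptr=2 lookahead=( remaining=[( num / num ) * ( ( num ) ) $]
Step 5: shift (. Stack=[T / (] ptr=3 lookahead=num remaining=[num / num ) * ( ( num ) ) $]
Step 6: shift num. Stack=[T / ( num] ptr=4 lookahead=/ remaining=[/ num ) * ( ( num ) ) $]
Step 7: reduce F->num. Stack=[T / ( F] ptr=4 lookahead=/ remaining=[/ num ) * ( ( num ) ) $]
Step 8: reduce T->F. Stack=[T / ( T] ptr=4 lookahead=/ remaining=[/ num ) * ( ( num ) ) $]
Step 9: shift /. Stack=[T / ( T /] ptr=5 lookahead=num remaining=[num ) * ( ( num ) ) $]
Step 10: shift num. Stack=[T / ( T / num] ptr=6 lookahead=) remaining=[) * ( ( num ) ) $]
Step 11: reduce F->num. Stack=[T / ( T / F] ptr=6 lookahead=) remaining=[) * ( ( num ) ) $]
Step 12: reduce T->T / F. Stack=[T / ( T] ptr=6 lookahead=) remaining=[) * ( ( num ) ) $]
Step 13: reduce E->T. Stack=[T / ( E] ptr=6 lookahead=) remaining=[) * ( ( num ) ) $]
Step 14: shift ). Stack=[T / ( E )] ptr=7 lookahead=* remaining=[* ( ( num ) ) $]
Step 15: reduce F->( E ). Stack=[T / F] ptr=7 lookahead=* remaining=[* ( ( num ) ) $]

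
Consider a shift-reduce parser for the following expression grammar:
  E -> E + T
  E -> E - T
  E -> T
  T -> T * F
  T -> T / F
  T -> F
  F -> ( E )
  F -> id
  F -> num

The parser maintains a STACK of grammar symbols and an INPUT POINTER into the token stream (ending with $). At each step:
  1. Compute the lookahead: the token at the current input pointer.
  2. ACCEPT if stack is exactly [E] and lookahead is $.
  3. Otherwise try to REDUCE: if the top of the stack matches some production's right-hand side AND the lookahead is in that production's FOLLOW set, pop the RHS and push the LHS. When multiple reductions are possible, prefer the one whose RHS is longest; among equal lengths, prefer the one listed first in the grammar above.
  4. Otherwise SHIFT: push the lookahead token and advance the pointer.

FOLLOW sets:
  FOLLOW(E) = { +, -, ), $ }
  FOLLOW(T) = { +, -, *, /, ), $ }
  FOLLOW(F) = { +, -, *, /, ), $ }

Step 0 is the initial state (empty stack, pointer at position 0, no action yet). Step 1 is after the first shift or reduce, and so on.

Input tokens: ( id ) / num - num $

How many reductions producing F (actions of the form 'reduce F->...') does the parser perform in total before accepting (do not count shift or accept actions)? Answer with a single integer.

Step 1: shift (. Stack=[(] ptr=1 lookahead=id remaining=[id ) / num - num $]
Step 2: shift id. Stack=[( id] ptr=2 lookahead=) remaining=[) / num - num $]
Step 3: reduce F->id. Stack=[( F] ptr=2 lookahead=) remaining=[) / num - num $]
Step 4: reduce T->F. Stack=[( T] ptr=2 lookahead=) remaining=[) / num - num $]
Step 5: reduce E->T. Stack=[( E] ptr=2 lookahead=) remaining=[) / num - num $]
Step 6: shift ). Stack=[( E )] ptr=3 lookahead=/ remaining=[/ num - num $]
Step 7: reduce F->( E ). Stack=[F] ptr=3 lookahead=/ remaining=[/ num - num $]
Step 8: reduce T->F. Stack=[T] ptr=3 lookahead=/ remaining=[/ num - num $]
Step 9: shift /. Stack=[T /] ptr=4 lookahead=num remaining=[num - num $]
Step 10: shift num. Stack=[T / num] ptr=5 lookahead=- remaining=[- num $]
Step 11: reduce F->num. Stack=[T / F] ptr=5 lookahead=- remaining=[- num $]
Step 12: reduce T->T / F. Stack=[T] ptr=5 lookahead=- remaining=[- num $]
Step 13: reduce E->T. Stack=[E] ptr=5 lookahead=- remaining=[- num $]
Step 14: shift -. Stack=[E -] ptr=6 lookahead=num remaining=[num $]
Step 15: shift num. Stack=[E - num] ptr=7 lookahead=$ remaining=[$]
Step 16: reduce F->num. Stack=[E - F] ptr=7 lookahead=$ remaining=[$]
Step 17: reduce T->F. Stack=[E - T] ptr=7 lookahead=$ remaining=[$]
Step 18: reduce E->E - T. Stack=[E] ptr=7 lookahead=$ remaining=[$]
Step 19: accept. Stack=[E] ptr=7 lookahead=$ remaining=[$]

Answer: 4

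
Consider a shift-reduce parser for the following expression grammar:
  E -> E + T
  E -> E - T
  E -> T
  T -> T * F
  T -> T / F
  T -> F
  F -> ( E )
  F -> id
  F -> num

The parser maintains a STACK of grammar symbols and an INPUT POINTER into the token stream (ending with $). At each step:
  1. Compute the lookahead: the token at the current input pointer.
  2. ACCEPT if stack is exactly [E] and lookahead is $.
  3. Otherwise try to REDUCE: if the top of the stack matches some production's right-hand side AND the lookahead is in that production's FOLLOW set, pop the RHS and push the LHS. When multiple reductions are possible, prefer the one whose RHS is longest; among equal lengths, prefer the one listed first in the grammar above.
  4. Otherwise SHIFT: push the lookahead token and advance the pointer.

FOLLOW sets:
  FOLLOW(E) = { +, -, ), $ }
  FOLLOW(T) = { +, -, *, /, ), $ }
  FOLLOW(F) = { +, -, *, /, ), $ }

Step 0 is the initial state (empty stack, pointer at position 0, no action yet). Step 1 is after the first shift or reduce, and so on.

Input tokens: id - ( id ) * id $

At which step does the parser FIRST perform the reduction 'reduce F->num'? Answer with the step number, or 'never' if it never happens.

Step 1: shift id. Stack=[id] ptr=1 lookahead=- remaining=[- ( id ) * id $]
Step 2: reduce F->id. Stack=[F] ptr=1 lookahead=- remaining=[- ( id ) * id $]
Step 3: reduce T->F. Stack=[T] ptr=1 lookahead=- remaining=[- ( id ) * id $]
Step 4: reduce E->T. Stack=[E] ptr=1 lookahead=- remaining=[- ( id ) * id $]
Step 5: shift -. Stack=[E -] ptr=2 lookahead=( remaining=[( id ) * id $]
Step 6: shift (. Stack=[E - (] ptr=3 lookahead=id remaining=[id ) * id $]
Step 7: shift id. Stack=[E - ( id] ptr=4 lookahead=) remaining=[) * id $]
Step 8: reduce F->id. Stack=[E - ( F] ptr=4 lookahead=) remaining=[) * id $]
Step 9: reduce T->F. Stack=[E - ( T] ptr=4 lookahead=) remaining=[) * id $]
Step 10: reduce E->T. Stack=[E - ( E] ptr=4 lookahead=) remaining=[) * id $]
Step 11: shift ). Stack=[E - ( E )] ptr=5 lookahead=* remaining=[* id $]
Step 12: reduce F->( E ). Stack=[E - F] ptr=5 lookahead=* remaining=[* id $]
Step 13: reduce T->F. Stack=[E - T] ptr=5 lookahead=* remaining=[* id $]
Step 14: shift *. Stack=[E - T *] ptr=6 lookahead=id remaining=[id $]
Step 15: shift id. Stack=[E - T * id] ptr=7 lookahead=$ remaining=[$]
Step 16: reduce F->id. Stack=[E - T * F] ptr=7 lookahead=$ remaining=[$]
Step 17: reduce T->T * F. Stack=[E - T] ptr=7 lookahead=$ remaining=[$]
Step 18: reduce E->E - T. Stack=[E] ptr=7 lookahead=$ remaining=[$]
Step 19: accept. Stack=[E] ptr=7 lookahead=$ remaining=[$]

Answer: never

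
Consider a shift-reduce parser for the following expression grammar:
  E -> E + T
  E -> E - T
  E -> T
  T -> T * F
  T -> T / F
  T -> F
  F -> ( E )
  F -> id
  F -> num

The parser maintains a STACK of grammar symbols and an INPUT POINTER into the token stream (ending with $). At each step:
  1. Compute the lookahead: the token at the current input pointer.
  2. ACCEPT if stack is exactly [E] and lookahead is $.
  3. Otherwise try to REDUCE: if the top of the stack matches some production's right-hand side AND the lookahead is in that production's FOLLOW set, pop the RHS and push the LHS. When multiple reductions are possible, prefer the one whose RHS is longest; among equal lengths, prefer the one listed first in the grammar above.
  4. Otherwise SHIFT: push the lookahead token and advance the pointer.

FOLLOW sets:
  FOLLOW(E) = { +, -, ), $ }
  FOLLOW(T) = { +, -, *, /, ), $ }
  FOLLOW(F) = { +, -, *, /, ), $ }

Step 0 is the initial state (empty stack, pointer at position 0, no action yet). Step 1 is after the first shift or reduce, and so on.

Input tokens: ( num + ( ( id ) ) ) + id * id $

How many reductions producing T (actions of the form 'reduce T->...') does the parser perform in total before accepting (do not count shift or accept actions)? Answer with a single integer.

Step 1: shift (. Stack=[(] ptr=1 lookahead=num remaining=[num + ( ( id ) ) ) + id * id $]
Step 2: shift num. Stack=[( num] ptr=2 lookahead=+ remaining=[+ ( ( id ) ) ) + id * id $]
Step 3: reduce F->num. Stack=[( F] ptr=2 lookahead=+ remaining=[+ ( ( id ) ) ) + id * id $]
Step 4: reduce T->F. Stack=[( T] ptr=2 lookahead=+ remaining=[+ ( ( id ) ) ) + id * id $]
Step 5: reduce E->T. Stack=[( E] ptr=2 lookahead=+ remaining=[+ ( ( id ) ) ) + id * id $]
Step 6: shift +. Stack=[( E +] ptr=3 lookahead=( remaining=[( ( id ) ) ) + id * id $]
Step 7: shift (. Stack=[( E + (] ptr=4 lookahead=( remaining=[( id ) ) ) + id * id $]
Step 8: shift (. Stack=[( E + ( (] ptr=5 lookahead=id remaining=[id ) ) ) + id * id $]
Step 9: shift id. Stack=[( E + ( ( id] ptr=6 lookahead=) remaining=[) ) ) + id * id $]
Step 10: reduce F->id. Stack=[( E + ( ( F] ptr=6 lookahead=) remaining=[) ) ) + id * id $]
Step 11: reduce T->F. Stack=[( E + ( ( T] ptr=6 lookahead=) remaining=[) ) ) + id * id $]
Step 12: reduce E->T. Stack=[( E + ( ( E] ptr=6 lookahead=) remaining=[) ) ) + id * id $]
Step 13: shift ). Stack=[( E + ( ( E )] ptr=7 lookahead=) remaining=[) ) + id * id $]
Step 14: reduce F->( E ). Stack=[( E + ( F] ptr=7 lookahead=) remaining=[) ) + id * id $]
Step 15: reduce T->F. Stack=[( E + ( T] ptr=7 lookahead=) remaining=[) ) + id * id $]
Step 16: reduce E->T. Stack=[( E + ( E] ptr=7 lookahead=) remaining=[) ) + id * id $]
Step 17: shift ). Stack=[( E + ( E )] ptr=8 lookahead=) remaining=[) + id * id $]
Step 18: reduce F->( E ). Stack=[( E + F] ptr=8 lookahead=) remaining=[) + id * id $]
Step 19: reduce T->F. Stack=[( E + T] ptr=8 lookahead=) remaining=[) + id * id $]
Step 20: reduce E->E + T. Stack=[( E] ptr=8 lookahead=) remaining=[) + id * id $]
Step 21: shift ). Stack=[( E )] ptr=9 lookahead=+ remaining=[+ id * id $]
Step 22: reduce F->( E ). Stack=[F] ptr=9 lookahead=+ remaining=[+ id * id $]
Step 23: reduce T->F. Stack=[T] ptr=9 lookahead=+ remaining=[+ id * id $]
Step 24: reduce E->T. Stack=[E] ptr=9 lookahead=+ remaining=[+ id * id $]
Step 25: shift +. Stack=[E +] ptr=10 lookahead=id remaining=[id * id $]
Step 26: shift id. Stack=[E + id] ptr=11 lookahead=* remaining=[* id $]
Step 27: reduce F->id. Stack=[E + F] ptr=11 lookahead=* remaining=[* id $]
Step 28: reduce T->F. Stack=[E + T] ptr=11 lookahead=* remaining=[* id $]
Step 29: shift *. Stack=[E + T *] ptr=12 lookahead=id remaining=[id $]
Step 30: shift id. Stack=[E + T * id] ptr=13 lookahead=$ remaining=[$]
Step 31: reduce F->id. Stack=[E + T * F] ptr=13 lookahead=$ remaining=[$]
Step 32: reduce T->T * F. Stack=[E + T] ptr=13 lookahead=$ remaining=[$]
Step 33: reduce E->E + T. Stack=[E] ptr=13 lookahead=$ remaining=[$]
Step 34: accept. Stack=[E] ptr=13 lookahead=$ remaining=[$]

Answer: 7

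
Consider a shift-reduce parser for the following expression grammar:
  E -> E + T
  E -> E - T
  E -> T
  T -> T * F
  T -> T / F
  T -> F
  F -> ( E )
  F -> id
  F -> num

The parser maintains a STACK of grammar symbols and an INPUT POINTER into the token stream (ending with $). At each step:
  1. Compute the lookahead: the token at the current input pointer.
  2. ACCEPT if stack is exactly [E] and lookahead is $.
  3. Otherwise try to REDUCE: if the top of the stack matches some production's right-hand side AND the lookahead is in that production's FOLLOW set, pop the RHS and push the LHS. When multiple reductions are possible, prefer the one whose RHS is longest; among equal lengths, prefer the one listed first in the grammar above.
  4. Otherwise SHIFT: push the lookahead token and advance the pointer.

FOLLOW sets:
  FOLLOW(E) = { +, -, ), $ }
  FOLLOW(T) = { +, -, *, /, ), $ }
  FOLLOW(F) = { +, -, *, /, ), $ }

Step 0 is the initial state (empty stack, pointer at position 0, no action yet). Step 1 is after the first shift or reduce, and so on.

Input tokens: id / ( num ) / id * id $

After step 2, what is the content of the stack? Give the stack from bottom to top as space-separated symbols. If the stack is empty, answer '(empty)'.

Step 1: shift id. Stack=[id] ptr=1 lookahead=/ remaining=[/ ( num ) / id * id $]
Step 2: reduce F->id. Stack=[F] ptr=1 lookahead=/ remaining=[/ ( num ) / id * id $]

Answer: F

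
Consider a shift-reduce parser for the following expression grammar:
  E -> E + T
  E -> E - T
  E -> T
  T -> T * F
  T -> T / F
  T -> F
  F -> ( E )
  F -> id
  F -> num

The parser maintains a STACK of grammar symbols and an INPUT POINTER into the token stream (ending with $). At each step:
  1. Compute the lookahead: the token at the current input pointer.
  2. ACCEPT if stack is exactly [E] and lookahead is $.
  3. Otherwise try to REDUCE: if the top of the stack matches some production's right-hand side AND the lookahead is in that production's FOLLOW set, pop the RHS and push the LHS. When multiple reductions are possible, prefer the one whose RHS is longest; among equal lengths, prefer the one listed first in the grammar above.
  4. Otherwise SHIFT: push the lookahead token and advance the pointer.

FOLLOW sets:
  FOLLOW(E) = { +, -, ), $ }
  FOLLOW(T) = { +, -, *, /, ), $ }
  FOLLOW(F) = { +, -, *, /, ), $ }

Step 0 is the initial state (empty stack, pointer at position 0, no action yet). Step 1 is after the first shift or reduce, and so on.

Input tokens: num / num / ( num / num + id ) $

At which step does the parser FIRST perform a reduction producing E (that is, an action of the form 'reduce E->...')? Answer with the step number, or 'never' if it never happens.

Answer: 17

Derivation:
Step 1: shift num. Stack=[num] ptr=1 lookahead=/ remaining=[/ num / ( num / num + id ) $]
Step 2: reduce F->num. Stack=[F] ptr=1 lookahead=/ remaining=[/ num / ( num / num + id ) $]
Step 3: reduce T->F. Stack=[T] ptr=1 lookahead=/ remaining=[/ num / ( num / num + id ) $]
Step 4: shift /. Stack=[T /] ptr=2 lookahead=num remaining=[num / ( num / num + id ) $]
Step 5: shift num. Stack=[T / num] ptr=3 lookahead=/ remaining=[/ ( num / num + id ) $]
Step 6: reduce F->num. Stack=[T / F] ptr=3 lookahead=/ remaining=[/ ( num / num + id ) $]
Step 7: reduce T->T / F. Stack=[T] ptr=3 lookahead=/ remaining=[/ ( num / num + id ) $]
Step 8: shift /. Stack=[T /] ptr=4 lookahead=( remaining=[( num / num + id ) $]
Step 9: shift (. Stack=[T / (] ptr=5 lookahead=num remaining=[num / num + id ) $]
Step 10: shift num. Stack=[T / ( num] ptr=6 lookahead=/ remaining=[/ num + id ) $]
Step 11: reduce F->num. Stack=[T / ( F] ptr=6 lookahead=/ remaining=[/ num + id ) $]
Step 12: reduce T->F. Stack=[T / ( T] ptr=6 lookahead=/ remaining=[/ num + id ) $]
Step 13: shift /. Stack=[T / ( T /] ptr=7 lookahead=num remaining=[num + id ) $]
Step 14: shift num. Stack=[T / ( T / num] ptr=8 lookahead=+ remaining=[+ id ) $]
Step 15: reduce F->num. Stack=[T / ( T / F] ptr=8 lookahead=+ remaining=[+ id ) $]
Step 16: reduce T->T / F. Stack=[T / ( T] ptr=8 lookahead=+ remaining=[+ id ) $]
Step 17: reduce E->T. Stack=[T / ( E] ptr=8 lookahead=+ remaining=[+ id ) $]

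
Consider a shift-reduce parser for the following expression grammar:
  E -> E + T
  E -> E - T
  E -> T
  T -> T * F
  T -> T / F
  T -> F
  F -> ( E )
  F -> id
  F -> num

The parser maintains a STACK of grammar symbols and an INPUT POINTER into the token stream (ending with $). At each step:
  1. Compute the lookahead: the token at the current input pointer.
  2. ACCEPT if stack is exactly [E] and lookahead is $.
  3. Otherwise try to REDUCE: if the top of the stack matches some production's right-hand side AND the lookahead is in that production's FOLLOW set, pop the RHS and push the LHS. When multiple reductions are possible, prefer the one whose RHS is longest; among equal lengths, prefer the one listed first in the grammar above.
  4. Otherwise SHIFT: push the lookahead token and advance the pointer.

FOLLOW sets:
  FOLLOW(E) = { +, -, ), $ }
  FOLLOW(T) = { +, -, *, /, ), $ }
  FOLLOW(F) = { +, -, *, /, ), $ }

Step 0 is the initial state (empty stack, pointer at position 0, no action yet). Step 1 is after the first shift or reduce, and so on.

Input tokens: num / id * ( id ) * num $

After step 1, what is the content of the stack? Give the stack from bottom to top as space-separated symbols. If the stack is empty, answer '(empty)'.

Step 1: shift num. Stack=[num] ptr=1 lookahead=/ remaining=[/ id * ( id ) * num $]

Answer: num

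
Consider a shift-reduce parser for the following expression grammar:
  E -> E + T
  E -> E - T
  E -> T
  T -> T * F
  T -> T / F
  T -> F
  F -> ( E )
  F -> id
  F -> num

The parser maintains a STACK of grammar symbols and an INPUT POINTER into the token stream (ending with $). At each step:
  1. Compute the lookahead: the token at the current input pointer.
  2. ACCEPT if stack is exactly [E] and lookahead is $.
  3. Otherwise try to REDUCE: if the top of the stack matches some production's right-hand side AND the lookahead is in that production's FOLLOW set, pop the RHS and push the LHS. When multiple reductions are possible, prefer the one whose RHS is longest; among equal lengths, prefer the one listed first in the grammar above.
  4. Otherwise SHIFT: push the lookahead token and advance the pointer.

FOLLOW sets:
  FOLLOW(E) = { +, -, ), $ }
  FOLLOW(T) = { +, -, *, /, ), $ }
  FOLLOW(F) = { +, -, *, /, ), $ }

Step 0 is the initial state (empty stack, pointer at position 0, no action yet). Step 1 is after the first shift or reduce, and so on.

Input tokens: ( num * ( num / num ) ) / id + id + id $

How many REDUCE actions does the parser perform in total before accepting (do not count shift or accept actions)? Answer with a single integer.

Answer: 21

Derivation:
Step 1: shift (. Stack=[(] ptr=1 lookahead=num remaining=[num * ( num / num ) ) / id + id + id $]
Step 2: shift num. Stack=[( num] ptr=2 lookahead=* remaining=[* ( num / num ) ) / id + id + id $]
Step 3: reduce F->num. Stack=[( F] ptr=2 lookahead=* remaining=[* ( num / num ) ) / id + id + id $]
Step 4: reduce T->F. Stack=[( T] ptr=2 lookahead=* remaining=[* ( num / num ) ) / id + id + id $]
Step 5: shift *. Stack=[( T *] ptr=3 lookahead=( remaining=[( num / num ) ) / id + id + id $]
Step 6: shift (. Stack=[( T * (] ptr=4 lookahead=num remaining=[num / num ) ) / id + id + id $]
Step 7: shift num. Stack=[( T * ( num] ptr=5 lookahead=/ remaining=[/ num ) ) / id + id + id $]
Step 8: reduce F->num. Stack=[( T * ( F] ptr=5 lookahead=/ remaining=[/ num ) ) / id + id + id $]
Step 9: reduce T->F. Stack=[( T * ( T] ptr=5 lookahead=/ remaining=[/ num ) ) / id + id + id $]
Step 10: shift /. Stack=[( T * ( T /] ptr=6 lookahead=num remaining=[num ) ) / id + id + id $]
Step 11: shift num. Stack=[( T * ( T / num] ptr=7 lookahead=) remaining=[) ) / id + id + id $]
Step 12: reduce F->num. Stack=[( T * ( T / F] ptr=7 lookahead=) remaining=[) ) / id + id + id $]
Step 13: reduce T->T / F. Stack=[( T * ( T] ptr=7 lookahead=) remaining=[) ) / id + id + id $]
Step 14: reduce E->T. Stack=[( T * ( E] ptr=7 lookahead=) remaining=[) ) / id + id + id $]
Step 15: shift ). Stack=[( T * ( E )] ptr=8 lookahead=) remaining=[) / id + id + id $]
Step 16: reduce F->( E ). Stack=[( T * F] ptr=8 lookahead=) remaining=[) / id + id + id $]
Step 17: reduce T->T * F. Stack=[( T] ptr=8 lookahead=) remaining=[) / id + id + id $]
Step 18: reduce E->T. Stack=[( E] ptr=8 lookahead=) remaining=[) / id + id + id $]
Step 19: shift ). Stack=[( E )] ptr=9 lookahead=/ remaining=[/ id + id + id $]
Step 20: reduce F->( E ). Stack=[F] ptr=9 lookahead=/ remaining=[/ id + id + id $]
Step 21: reduce T->F. Stack=[T] ptr=9 lookahead=/ remaining=[/ id + id + id $]
Step 22: shift /. Stack=[T /] ptr=10 lookahead=id remaining=[id + id + id $]
Step 23: shift id. Stack=[T / id] ptr=11 lookahead=+ remaining=[+ id + id $]
Step 24: reduce F->id. Stack=[T / F] ptr=11 lookahead=+ remaining=[+ id + id $]
Step 25: reduce T->T / F. Stack=[T] ptr=11 lookahead=+ remaining=[+ id + id $]
Step 26: reduce E->T. Stack=[E] ptr=11 lookahead=+ remaining=[+ id + id $]
Step 27: shift +. Stack=[E +] ptr=12 lookahead=id remaining=[id + id $]
Step 28: shift id. Stack=[E + id] ptr=13 lookahead=+ remaining=[+ id $]
Step 29: reduce F->id. Stack=[E + F] ptr=13 lookahead=+ remaining=[+ id $]
Step 30: reduce T->F. Stack=[E + T] ptr=13 lookahead=+ remaining=[+ id $]
Step 31: reduce E->E + T. Stack=[E] ptr=13 lookahead=+ remaining=[+ id $]
Step 32: shift +. Stack=[E +] ptr=14 lookahead=id remaining=[id $]
Step 33: shift id. Stack=[E + id] ptr=15 lookahead=$ remaining=[$]
Step 34: reduce F->id. Stack=[E + F] ptr=15 lookahead=$ remaining=[$]
Step 35: reduce T->F. Stack=[E + T] ptr=15 lookahead=$ remaining=[$]
Step 36: reduce E->E + T. Stack=[E] ptr=15 lookahead=$ remaining=[$]
Step 37: accept. Stack=[E] ptr=15 lookahead=$ remaining=[$]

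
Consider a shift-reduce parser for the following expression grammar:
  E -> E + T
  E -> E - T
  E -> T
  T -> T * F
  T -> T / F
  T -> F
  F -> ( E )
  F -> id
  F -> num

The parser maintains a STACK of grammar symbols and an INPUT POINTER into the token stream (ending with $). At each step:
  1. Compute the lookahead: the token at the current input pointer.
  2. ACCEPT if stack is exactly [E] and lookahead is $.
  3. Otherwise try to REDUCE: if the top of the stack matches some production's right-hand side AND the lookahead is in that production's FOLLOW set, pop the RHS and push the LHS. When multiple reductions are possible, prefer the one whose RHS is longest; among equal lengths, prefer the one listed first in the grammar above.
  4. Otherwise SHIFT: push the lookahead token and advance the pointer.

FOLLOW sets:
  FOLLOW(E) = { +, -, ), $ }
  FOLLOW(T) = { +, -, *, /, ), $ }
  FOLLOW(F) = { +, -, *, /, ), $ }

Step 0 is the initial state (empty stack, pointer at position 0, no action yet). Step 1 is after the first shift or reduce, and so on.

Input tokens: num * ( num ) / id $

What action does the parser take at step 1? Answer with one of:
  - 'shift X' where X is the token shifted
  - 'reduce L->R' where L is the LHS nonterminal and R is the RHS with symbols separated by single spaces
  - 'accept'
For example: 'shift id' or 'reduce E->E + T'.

Step 1: shift num. Stack=[num] ptr=1 lookahead=* remaining=[* ( num ) / id $]

Answer: shift num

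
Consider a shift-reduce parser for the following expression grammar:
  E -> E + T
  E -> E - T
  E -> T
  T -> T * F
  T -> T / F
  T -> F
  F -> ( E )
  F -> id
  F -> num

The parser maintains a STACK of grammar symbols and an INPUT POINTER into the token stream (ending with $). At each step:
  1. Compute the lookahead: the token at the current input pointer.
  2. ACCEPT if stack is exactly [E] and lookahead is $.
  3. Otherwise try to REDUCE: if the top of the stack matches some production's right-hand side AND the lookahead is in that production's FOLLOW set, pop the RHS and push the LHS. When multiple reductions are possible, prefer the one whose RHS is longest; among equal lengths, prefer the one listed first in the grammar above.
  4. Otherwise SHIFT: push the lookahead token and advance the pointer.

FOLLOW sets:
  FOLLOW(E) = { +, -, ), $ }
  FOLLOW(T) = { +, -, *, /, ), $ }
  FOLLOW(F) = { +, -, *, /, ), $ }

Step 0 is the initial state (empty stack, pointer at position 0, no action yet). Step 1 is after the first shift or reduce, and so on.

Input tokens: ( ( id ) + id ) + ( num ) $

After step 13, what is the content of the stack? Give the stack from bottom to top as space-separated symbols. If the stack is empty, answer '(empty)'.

Step 1: shift (. Stack=[(] ptr=1 lookahead=( remaining=[( id ) + id ) + ( num ) $]
Step 2: shift (. Stack=[( (] ptr=2 lookahead=id remaining=[id ) + id ) + ( num ) $]
Step 3: shift id. Stack=[( ( id] ptr=3 lookahead=) remaining=[) + id ) + ( num ) $]
Step 4: reduce F->id. Stack=[( ( F] ptr=3 lookahead=) remaining=[) + id ) + ( num ) $]
Step 5: reduce T->F. Stack=[( ( T] ptr=3 lookahead=) remaining=[) + id ) + ( num ) $]
Step 6: reduce E->T. Stack=[( ( E] ptr=3 lookahead=) remaining=[) + id ) + ( num ) $]
Step 7: shift ). Stack=[( ( E )] ptr=4 lookahead=+ remaining=[+ id ) + ( num ) $]
Step 8: reduce F->( E ). Stack=[( F] ptr=4 lookahead=+ remaining=[+ id ) + ( num ) $]
Step 9: reduce T->F. Stack=[( T] ptr=4 lookahead=+ remaining=[+ id ) + ( num ) $]
Step 10: reduce E->T. Stack=[( E] ptr=4 lookahead=+ remaining=[+ id ) + ( num ) $]
Step 11: shift +. Stack=[( E +] ptr=5 lookahead=id remaining=[id ) + ( num ) $]
Step 12: shift id. Stack=[( E + id] ptr=6 lookahead=) remaining=[) + ( num ) $]
Step 13: reduce F->id. Stack=[( E + F] ptr=6 lookahead=) remaining=[) + ( num ) $]

Answer: ( E + F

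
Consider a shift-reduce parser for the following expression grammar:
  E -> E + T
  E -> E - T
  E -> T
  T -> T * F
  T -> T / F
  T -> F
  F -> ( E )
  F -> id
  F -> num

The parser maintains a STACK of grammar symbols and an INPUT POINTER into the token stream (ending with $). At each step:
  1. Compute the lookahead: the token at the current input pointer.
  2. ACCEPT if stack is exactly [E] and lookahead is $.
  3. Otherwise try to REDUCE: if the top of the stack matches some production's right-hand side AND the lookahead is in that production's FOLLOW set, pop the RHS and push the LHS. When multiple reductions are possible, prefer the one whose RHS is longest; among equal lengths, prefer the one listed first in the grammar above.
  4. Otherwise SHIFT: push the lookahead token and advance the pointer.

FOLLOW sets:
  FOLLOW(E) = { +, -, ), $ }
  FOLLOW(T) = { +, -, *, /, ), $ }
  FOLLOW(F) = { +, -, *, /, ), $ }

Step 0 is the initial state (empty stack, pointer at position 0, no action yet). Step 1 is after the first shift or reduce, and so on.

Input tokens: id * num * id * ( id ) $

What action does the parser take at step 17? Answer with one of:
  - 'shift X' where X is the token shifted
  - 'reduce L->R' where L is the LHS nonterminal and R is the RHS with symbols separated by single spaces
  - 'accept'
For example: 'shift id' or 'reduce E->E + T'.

Step 1: shift id. Stack=[id] ptr=1 lookahead=* remaining=[* num * id * ( id ) $]
Step 2: reduce F->id. Stack=[F] ptr=1 lookahead=* remaining=[* num * id * ( id ) $]
Step 3: reduce T->F. Stack=[T] ptr=1 lookahead=* remaining=[* num * id * ( id ) $]
Step 4: shift *. Stack=[T *] ptr=2 lookahead=num remaining=[num * id * ( id ) $]
Step 5: shift num. Stack=[T * num] ptr=3 lookahead=* remaining=[* id * ( id ) $]
Step 6: reduce F->num. Stack=[T * F] ptr=3 lookahead=* remaining=[* id * ( id ) $]
Step 7: reduce T->T * F. Stack=[T] ptr=3 lookahead=* remaining=[* id * ( id ) $]
Step 8: shift *. Stack=[T *] ptr=4 lookahead=id remaining=[id * ( id ) $]
Step 9: shift id. Stack=[T * id] ptr=5 lookahead=* remaining=[* ( id ) $]
Step 10: reduce F->id. Stack=[T * F] ptr=5 lookahead=* remaining=[* ( id ) $]
Step 11: reduce T->T * F. Stack=[T] ptr=5 lookahead=* remaining=[* ( id ) $]
Step 12: shift *. Stack=[T *] ptr=6 lookahead=( remaining=[( id ) $]
Step 13: shift (. Stack=[T * (] ptr=7 lookahead=id remaining=[id ) $]
Step 14: shift id. Stack=[T * ( id] ptr=8 lookahead=) remaining=[) $]
Step 15: reduce F->id. Stack=[T * ( F] ptr=8 lookahead=) remaining=[) $]
Step 16: reduce T->F. Stack=[T * ( T] ptr=8 lookahead=) remaining=[) $]
Step 17: reduce E->T. Stack=[T * ( E] ptr=8 lookahead=) remaining=[) $]

Answer: reduce E->T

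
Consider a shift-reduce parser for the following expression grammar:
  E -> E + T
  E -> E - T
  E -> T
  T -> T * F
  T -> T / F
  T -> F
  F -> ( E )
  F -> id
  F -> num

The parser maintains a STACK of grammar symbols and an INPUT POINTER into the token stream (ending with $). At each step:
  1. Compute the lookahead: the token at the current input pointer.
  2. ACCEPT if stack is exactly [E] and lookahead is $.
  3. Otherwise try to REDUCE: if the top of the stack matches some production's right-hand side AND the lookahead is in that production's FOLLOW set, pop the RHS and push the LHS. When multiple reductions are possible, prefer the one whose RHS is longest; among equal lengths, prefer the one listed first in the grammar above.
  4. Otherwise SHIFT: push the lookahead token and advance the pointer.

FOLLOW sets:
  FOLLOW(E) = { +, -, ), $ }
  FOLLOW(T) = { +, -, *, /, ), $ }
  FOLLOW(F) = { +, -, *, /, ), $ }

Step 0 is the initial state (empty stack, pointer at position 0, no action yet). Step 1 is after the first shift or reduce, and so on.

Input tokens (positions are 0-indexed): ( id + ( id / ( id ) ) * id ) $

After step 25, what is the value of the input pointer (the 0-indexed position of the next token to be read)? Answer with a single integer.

Step 1: shift (. Stack=[(] ptr=1 lookahead=id remaining=[id + ( id / ( id ) ) * id ) $]
Step 2: shift id. Stack=[( id] ptr=2 lookahead=+ remaining=[+ ( id / ( id ) ) * id ) $]
Step 3: reduce F->id. Stack=[( F] ptr=2 lookahead=+ remaining=[+ ( id / ( id ) ) * id ) $]
Step 4: reduce T->F. Stack=[( T] ptr=2 lookahead=+ remaining=[+ ( id / ( id ) ) * id ) $]
Step 5: reduce E->T. Stack=[( E] ptr=2 lookahead=+ remaining=[+ ( id / ( id ) ) * id ) $]
Step 6: shift +. Stack=[( E +] ptr=3 lookahead=( remaining=[( id / ( id ) ) * id ) $]
Step 7: shift (. Stack=[( E + (] ptr=4 lookahead=id remaining=[id / ( id ) ) * id ) $]
Step 8: shift id. Stack=[( E + ( id] ptr=5 lookahead=/ remaining=[/ ( id ) ) * id ) $]
Step 9: reduce F->id. Stack=[( E + ( F] ptr=5 lookahead=/ remaining=[/ ( id ) ) * id ) $]
Step 10: reduce T->F. Stack=[( E + ( T] ptr=5 lookahead=/ remaining=[/ ( id ) ) * id ) $]
Step 11: shift /. Stack=[( E + ( T /] ptr=6 lookahead=( remaining=[( id ) ) * id ) $]
Step 12: shift (. Stack=[( E + ( T / (] ptr=7 lookahead=id remaining=[id ) ) * id ) $]
Step 13: shift id. Stack=[( E + ( T / ( id] ptr=8 lookahead=) remaining=[) ) * id ) $]
Step 14: reduce F->id. Stack=[( E + ( T / ( F] ptr=8 lookahead=) remaining=[) ) * id ) $]
Step 15: reduce T->F. Stack=[( E + ( T / ( T] ptr=8 lookahead=) remaining=[) ) * id ) $]
Step 16: reduce E->T. Stack=[( E + ( T / ( E] ptr=8 lookahead=) remaining=[) ) * id ) $]
Step 17: shift ). Stack=[( E + ( T / ( E )] ptr=9 lookahead=) remaining=[) * id ) $]
Step 18: reduce F->( E ). Stack=[( E + ( T / F] ptr=9 lookahead=) remaining=[) * id ) $]
Step 19: reduce T->T / F. Stack=[( E + ( T] ptr=9 lookahead=) remaining=[) * id ) $]
Step 20: reduce E->T. Stack=[( E + ( E] ptr=9 lookahead=) remaining=[) * id ) $]
Step 21: shift ). Stack=[( E + ( E )] ptr=10 lookahead=* remaining=[* id ) $]
Step 22: reduce F->( E ). Stack=[( E + F] ptr=10 lookahead=* remaining=[* id ) $]
Step 23: reduce T->F. Stack=[( E + T] ptr=10 lookahead=* remaining=[* id ) $]
Step 24: shift *. Stack=[( E + T *] ptr=11 lookahead=id remaining=[id ) $]
Step 25: shift id. Stack=[( E + T * id] ptr=12 lookahead=) remaining=[) $]

Answer: 12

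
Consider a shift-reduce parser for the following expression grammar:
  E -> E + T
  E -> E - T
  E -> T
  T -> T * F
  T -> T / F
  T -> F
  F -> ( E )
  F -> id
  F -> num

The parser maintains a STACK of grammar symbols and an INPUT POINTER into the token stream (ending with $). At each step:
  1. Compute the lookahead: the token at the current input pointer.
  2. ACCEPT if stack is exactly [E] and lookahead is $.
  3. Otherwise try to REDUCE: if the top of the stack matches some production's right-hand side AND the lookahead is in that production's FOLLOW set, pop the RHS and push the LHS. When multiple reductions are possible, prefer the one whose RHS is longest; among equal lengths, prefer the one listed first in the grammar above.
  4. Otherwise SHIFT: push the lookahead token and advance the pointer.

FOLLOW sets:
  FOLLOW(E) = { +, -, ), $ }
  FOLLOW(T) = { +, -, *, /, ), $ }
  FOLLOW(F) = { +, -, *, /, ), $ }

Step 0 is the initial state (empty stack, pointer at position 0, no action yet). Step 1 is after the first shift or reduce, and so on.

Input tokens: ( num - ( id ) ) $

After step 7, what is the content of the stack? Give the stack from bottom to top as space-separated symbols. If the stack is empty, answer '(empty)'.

Answer: ( E - (

Derivation:
Step 1: shift (. Stack=[(] ptr=1 lookahead=num remaining=[num - ( id ) ) $]
Step 2: shift num. Stack=[( num] ptr=2 lookahead=- remaining=[- ( id ) ) $]
Step 3: reduce F->num. Stack=[( F] ptr=2 lookahead=- remaining=[- ( id ) ) $]
Step 4: reduce T->F. Stack=[( T] ptr=2 lookahead=- remaining=[- ( id ) ) $]
Step 5: reduce E->T. Stack=[( E] ptr=2 lookahead=- remaining=[- ( id ) ) $]
Step 6: shift -. Stack=[( E -] ptr=3 lookahead=( remaining=[( id ) ) $]
Step 7: shift (. Stack=[( E - (] ptr=4 lookahead=id remaining=[id ) ) $]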